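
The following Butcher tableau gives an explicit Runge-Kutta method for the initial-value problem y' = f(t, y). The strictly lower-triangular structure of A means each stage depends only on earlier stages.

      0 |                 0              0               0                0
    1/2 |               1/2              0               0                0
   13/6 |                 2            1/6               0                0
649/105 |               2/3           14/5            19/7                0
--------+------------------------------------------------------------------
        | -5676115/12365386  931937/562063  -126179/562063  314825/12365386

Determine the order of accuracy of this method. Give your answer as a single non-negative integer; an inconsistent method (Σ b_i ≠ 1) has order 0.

3

b = (-5676115/12365386, 931937/562063, -126179/562063, 314825/12365386)
c = (0, 1/2, 13/6, 649/105)
Ac = (0, 0, 1/12, 1529/210)
Σ b_i: (-5676115/12365386)·1 + 931937/562063·1 + (-126179/562063)·1 + 314825/12365386·1 = 1 ✓
b·c: 931937/562063·1/2 + (-126179/562063)·13/6 + 314825/12365386·649/105 = 1/2 ✓
b·c²: 931937/562063·1/4 + (-126179/562063)·169/36 + 314825/12365386·421201/11025 = 1/3 ✓
b·Ac: (-126179/562063)·1/12 + 314825/12365386·1529/210 = 1/6 ✓
b·c³: 931937/562063·1/8 + (-126179/562063)·2197/216 + 314825/12365386·273359449/1157625 = 232289296/59016615 ≠ 1/4 ⇒ order 3.
b·(c∘Ac): (-126179/562063)·13/72 + 314825/12365386·992321/22050 = 44728127/40468536 ≠ 1/8
b·Ac²: (-126179/562063)·1/24 + 314825/12365386·16937/1260 = 18523051/55644237 ≠ 1/12
b·A²c: 314825/12365386·19/84 = 854525/148384632 ≠ 1/24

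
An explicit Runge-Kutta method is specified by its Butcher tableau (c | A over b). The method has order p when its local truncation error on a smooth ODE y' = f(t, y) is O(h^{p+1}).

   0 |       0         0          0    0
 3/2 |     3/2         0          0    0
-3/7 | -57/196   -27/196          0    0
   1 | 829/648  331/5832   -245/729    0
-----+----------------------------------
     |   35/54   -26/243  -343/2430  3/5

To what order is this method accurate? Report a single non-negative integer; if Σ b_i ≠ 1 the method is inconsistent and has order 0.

4

b = (35/54, -26/243, -343/2430, 3/5)
c = (0, 3/2, -3/7, 1)
Ac = (0, 0, -81/392, 11/48)
Σ b_i: 35/54·1 + (-26/243)·1 + (-343/2430)·1 + 3/5·1 = 1 ✓
b·c: (-26/243)·3/2 + (-343/2430)·(-3/7) + 3/5·1 = 1/2 ✓
b·c²: (-26/243)·9/4 + (-343/2430)·9/49 + 3/5·1 = 1/3 ✓
b·Ac: (-343/2430)·(-81/392) + 3/5·11/48 = 1/6 ✓
b·c³: (-26/243)·27/8 + (-343/2430)·(-27/343) + 3/5·1 = 1/4 ✓
b·(c∘Ac): (-343/2430)·243/2744 + 3/5·11/48 = 1/8 ✓
b·Ac²: (-343/2430)·(-243/784) + 3/5·19/288 = 1/12 ✓
b·A²c: 3/5·5/72 = 1/24 ✓; 4 stages ⇒ order 4.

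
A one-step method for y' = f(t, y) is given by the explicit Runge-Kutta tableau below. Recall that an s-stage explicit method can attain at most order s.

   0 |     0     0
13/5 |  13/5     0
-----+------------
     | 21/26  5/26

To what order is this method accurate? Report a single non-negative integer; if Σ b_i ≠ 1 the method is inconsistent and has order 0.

2

b = (21/26, 5/26)
c = (0, 13/5)
Σ b_i: 21/26·1 + 5/26·1 = 1 ✓
b·c: 5/26·13/5 = 1/2 ✓; 2 stages ⇒ order 2.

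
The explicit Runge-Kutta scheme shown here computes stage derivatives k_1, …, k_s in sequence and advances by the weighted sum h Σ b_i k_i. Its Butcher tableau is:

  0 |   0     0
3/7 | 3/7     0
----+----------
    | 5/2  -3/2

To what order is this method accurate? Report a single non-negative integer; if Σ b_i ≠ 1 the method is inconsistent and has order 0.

b = (5/2, -3/2)
c = (0, 3/7)
Σ b_i: 5/2·1 + (-3/2)·1 = 1 ✓
b·c: (-3/2)·3/7 = -9/14 ≠ 1/2 ⇒ order 1.

1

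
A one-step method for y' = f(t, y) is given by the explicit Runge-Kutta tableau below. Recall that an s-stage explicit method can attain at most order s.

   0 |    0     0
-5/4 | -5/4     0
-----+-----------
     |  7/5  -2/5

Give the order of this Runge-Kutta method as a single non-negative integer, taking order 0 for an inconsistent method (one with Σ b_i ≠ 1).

2

b = (7/5, -2/5)
c = (0, -5/4)
Σ b_i: 7/5·1 + (-2/5)·1 = 1 ✓
b·c: (-2/5)·(-5/4) = 1/2 ✓; 2 stages ⇒ order 2.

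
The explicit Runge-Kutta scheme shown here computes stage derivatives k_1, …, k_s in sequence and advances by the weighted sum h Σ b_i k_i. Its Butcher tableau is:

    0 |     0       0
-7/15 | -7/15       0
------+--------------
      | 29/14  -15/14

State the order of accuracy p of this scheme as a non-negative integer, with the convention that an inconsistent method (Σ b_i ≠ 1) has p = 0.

2

b = (29/14, -15/14)
c = (0, -7/15)
Σ b_i: 29/14·1 + (-15/14)·1 = 1 ✓
b·c: (-15/14)·(-7/15) = 1/2 ✓; 2 stages ⇒ order 2.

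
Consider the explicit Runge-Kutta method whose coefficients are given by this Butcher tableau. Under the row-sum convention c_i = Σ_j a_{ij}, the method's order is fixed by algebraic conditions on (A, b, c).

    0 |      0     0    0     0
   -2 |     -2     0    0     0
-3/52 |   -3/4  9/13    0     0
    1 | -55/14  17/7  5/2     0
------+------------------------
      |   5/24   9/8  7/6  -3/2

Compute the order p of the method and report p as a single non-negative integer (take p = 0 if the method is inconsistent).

1

b = (5/24, 9/8, 7/6, -3/2)
c = (0, -2, -3/52, 1)
Ac = (0, 0, -18/13, -3641/728)
Σ b_i: 5/24·1 + 9/8·1 + 7/6·1 + (-3/2)·1 = 1 ✓
b·c: 9/8·(-2) + 7/6·(-3/52) + (-3/2)·1 = -397/104 ≠ 1/2 ⇒ order 1.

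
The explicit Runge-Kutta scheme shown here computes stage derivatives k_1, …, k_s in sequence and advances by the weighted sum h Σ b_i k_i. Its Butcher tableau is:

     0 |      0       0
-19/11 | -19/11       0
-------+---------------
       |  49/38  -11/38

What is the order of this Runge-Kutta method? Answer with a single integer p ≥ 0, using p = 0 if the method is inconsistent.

b = (49/38, -11/38)
c = (0, -19/11)
Σ b_i: 49/38·1 + (-11/38)·1 = 1 ✓
b·c: (-11/38)·(-19/11) = 1/2 ✓; 2 stages ⇒ order 2.

2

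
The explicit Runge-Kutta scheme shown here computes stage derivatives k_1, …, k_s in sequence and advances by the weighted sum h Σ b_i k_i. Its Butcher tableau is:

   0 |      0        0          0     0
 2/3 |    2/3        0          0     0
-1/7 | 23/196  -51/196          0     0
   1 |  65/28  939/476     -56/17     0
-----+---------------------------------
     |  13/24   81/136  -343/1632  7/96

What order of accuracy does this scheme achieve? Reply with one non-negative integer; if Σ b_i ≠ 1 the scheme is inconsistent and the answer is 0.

b = (13/24, 81/136, -343/1632, 7/96)
c = (0, 2/3, -1/7, 1)
Ac = (0, 0, -17/98, 25/14)
Σ b_i: 13/24·1 + 81/136·1 + (-343/1632)·1 + 7/96·1 = 1 ✓
b·c: 81/136·2/3 + (-343/1632)·(-1/7) + 7/96·1 = 1/2 ✓
b·c²: 81/136·4/9 + (-343/1632)·1/49 + 7/96·1 = 1/3 ✓
b·Ac: (-343/1632)·(-17/98) + 7/96·25/14 = 1/6 ✓
b·c³: 81/136·8/27 + (-343/1632)·(-1/343) + 7/96·1 = 1/4 ✓
b·(c∘Ac): (-343/1632)·17/686 + 7/96·25/14 = 1/8 ✓
b·Ac²: (-343/1632)·(-17/147) + 7/96·17/21 = 1/12 ✓
b·A²c: 7/96·4/7 = 1/24 ✓; 4 stages ⇒ order 4.

4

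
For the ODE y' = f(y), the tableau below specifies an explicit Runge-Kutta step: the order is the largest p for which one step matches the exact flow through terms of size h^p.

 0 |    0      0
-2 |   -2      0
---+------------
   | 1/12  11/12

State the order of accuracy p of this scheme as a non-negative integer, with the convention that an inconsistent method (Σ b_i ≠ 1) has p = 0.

b = (1/12, 11/12)
c = (0, -2)
Σ b_i: 1/12·1 + 11/12·1 = 1 ✓
b·c: 11/12·(-2) = -11/6 ≠ 1/2 ⇒ order 1.

1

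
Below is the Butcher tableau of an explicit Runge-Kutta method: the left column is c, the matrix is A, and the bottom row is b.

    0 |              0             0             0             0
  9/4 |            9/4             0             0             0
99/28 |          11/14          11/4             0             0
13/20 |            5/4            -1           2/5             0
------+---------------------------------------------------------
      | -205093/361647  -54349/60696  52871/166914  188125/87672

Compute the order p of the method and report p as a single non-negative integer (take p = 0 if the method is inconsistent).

3

b = (-205093/361647, -54349/60696, 52871/166914, 188125/87672)
c = (0, 9/4, 99/28, 13/20)
Ac = (0, 0, 99/16, -117/140)
Σ b_i: (-205093/361647)·1 + (-54349/60696)·1 + 52871/166914·1 + 188125/87672·1 = 1 ✓
b·c: (-54349/60696)·9/4 + 52871/166914·99/28 + 188125/87672·13/20 = 1/2 ✓
b·c²: (-54349/60696)·81/16 + 52871/166914·9801/784 + 188125/87672·169/400 = 1/3 ✓
b·Ac: 52871/166914·99/16 + 188125/87672·(-117/140) = 1/6 ✓
b·c³: (-54349/60696)·729/64 + 52871/166914·970299/21952 + 188125/87672·2197/8000 = 829103/188832 ≠ 1/4 ⇒ order 3.
b·(c∘Ac): 52871/166914·9801/448 + 188125/87672·(-1521/2800) = 51831/8992 ≠ 1/8
b·Ac²: 52871/166914·891/64 + 188125/87672·(-243/3920) = 1749801/409136 ≠ 1/12
b·A²c: 188125/87672·99/40 = 1241625/233792 ≠ 1/24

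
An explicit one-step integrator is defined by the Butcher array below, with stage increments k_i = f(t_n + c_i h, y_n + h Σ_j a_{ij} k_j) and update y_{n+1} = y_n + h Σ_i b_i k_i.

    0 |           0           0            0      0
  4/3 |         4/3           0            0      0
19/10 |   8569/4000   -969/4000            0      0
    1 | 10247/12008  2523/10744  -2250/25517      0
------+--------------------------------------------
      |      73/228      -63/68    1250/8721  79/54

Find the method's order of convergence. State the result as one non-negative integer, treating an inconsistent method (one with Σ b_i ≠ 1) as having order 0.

4

b = (73/228, -63/68, 1250/8721, 79/54)
c = (0, 4/3, 19/10, 1)
Ac = (0, 0, -323/1000, 23/158)
Σ b_i: 73/228·1 + (-63/68)·1 + 1250/8721·1 + 79/54·1 = 1 ✓
b·c: (-63/68)·4/3 + 1250/8721·19/10 + 79/54·1 = 1/2 ✓
b·c²: (-63/68)·16/9 + 1250/8721·361/100 + 79/54·1 = 1/3 ✓
b·Ac: 1250/8721·(-323/1000) + 79/54·23/158 = 1/6 ✓
b·c³: (-63/68)·64/27 + 1250/8721·6859/1000 + 79/54·1 = 1/4 ✓
b·(c∘Ac): 1250/8721·(-6137/10000) + 79/54·23/158 = 1/8 ✓
b·Ac²: 1250/8721·(-323/750) + 79/54·47/474 = 1/12 ✓
b·A²c: 79/54·9/316 = 1/24 ✓; 4 stages ⇒ order 4.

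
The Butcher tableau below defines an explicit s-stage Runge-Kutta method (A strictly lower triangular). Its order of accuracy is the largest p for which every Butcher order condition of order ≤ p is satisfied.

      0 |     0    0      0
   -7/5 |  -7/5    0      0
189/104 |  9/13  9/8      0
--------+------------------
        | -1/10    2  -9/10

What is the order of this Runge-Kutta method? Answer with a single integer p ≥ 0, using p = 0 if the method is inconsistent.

b = (-1/10, 2, -9/10)
c = (0, -7/5, 189/104)
Ac = (0, 0, -63/40)
Σ b_i: (-1/10)·1 + 2·1 + (-9/10)·1 = 1 ✓
b·c: 2·(-7/5) + (-9/10)·189/104 = -4613/1040 ≠ 1/2 ⇒ order 1.

1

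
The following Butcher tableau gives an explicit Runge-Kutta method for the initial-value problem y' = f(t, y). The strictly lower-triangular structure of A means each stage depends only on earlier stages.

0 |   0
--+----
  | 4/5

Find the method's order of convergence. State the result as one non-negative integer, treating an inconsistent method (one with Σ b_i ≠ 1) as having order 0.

0

b = (4/5)
c = (0)
Σ b_i: 4/5·1 = 4/5 ≠ 1 ⇒ order 0.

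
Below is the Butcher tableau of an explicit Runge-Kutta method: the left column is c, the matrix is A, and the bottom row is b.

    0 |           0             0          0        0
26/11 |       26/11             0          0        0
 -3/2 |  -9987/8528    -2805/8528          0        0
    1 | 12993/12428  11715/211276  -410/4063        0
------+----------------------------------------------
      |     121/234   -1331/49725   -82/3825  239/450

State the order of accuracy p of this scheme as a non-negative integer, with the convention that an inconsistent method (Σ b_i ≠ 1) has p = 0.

b = (121/234, -1331/49725, -82/3825, 239/450)
c = (0, 26/11, -3/2, 1)
Ac = (0, 0, -255/328, 135/478)
Σ b_i: 121/234·1 + (-1331/49725)·1 + (-82/3825)·1 + 239/450·1 = 1 ✓
b·c: (-1331/49725)·26/11 + (-82/3825)·(-3/2) + 239/450·1 = 1/2 ✓
b·c²: (-1331/49725)·676/121 + (-82/3825)·9/4 + 239/450·1 = 1/3 ✓
b·Ac: (-82/3825)·(-255/328) + 239/450·135/478 = 1/6 ✓
b·c³: (-1331/49725)·17576/1331 + (-82/3825)·(-27/8) + 239/450·1 = 1/4 ✓
b·(c∘Ac): (-82/3825)·765/656 + 239/450·135/478 = 1/8 ✓
b·Ac²: (-82/3825)·(-3315/1804) + 239/450·435/5258 = 1/12 ✓
b·A²c: 239/450·75/956 = 1/24 ✓; 4 stages ⇒ order 4.

4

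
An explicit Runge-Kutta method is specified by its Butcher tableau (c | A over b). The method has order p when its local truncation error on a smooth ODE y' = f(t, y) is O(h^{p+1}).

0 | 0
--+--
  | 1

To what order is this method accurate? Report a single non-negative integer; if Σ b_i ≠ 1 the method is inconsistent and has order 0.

1

b = (1)
c = (0)
Σ b_i: 1·1 = 1 ✓; 1 stage ⇒ order 1.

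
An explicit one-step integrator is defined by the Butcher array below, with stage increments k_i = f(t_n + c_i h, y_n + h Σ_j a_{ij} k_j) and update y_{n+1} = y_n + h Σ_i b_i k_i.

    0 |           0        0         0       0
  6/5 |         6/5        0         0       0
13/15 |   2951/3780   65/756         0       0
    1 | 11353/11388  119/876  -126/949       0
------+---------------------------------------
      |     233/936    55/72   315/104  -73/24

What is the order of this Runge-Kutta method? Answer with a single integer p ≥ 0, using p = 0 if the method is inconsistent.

4

b = (233/936, 55/72, 315/104, -73/24)
c = (0, 6/5, 13/15, 1)
Ac = (0, 0, 13/126, 7/146)
Σ b_i: 233/936·1 + 55/72·1 + 315/104·1 + (-73/24)·1 = 1 ✓
b·c: 55/72·6/5 + 315/104·13/15 + (-73/24)·1 = 1/2 ✓
b·c²: 55/72·36/25 + 315/104·169/225 + (-73/24)·1 = 1/3 ✓
b·Ac: 315/104·13/126 + (-73/24)·7/146 = 1/6 ✓
b·c³: 55/72·216/125 + 315/104·2197/3375 + (-73/24)·1 = 1/4 ✓
b·(c∘Ac): 315/104·169/1890 + (-73/24)·7/146 = 1/8 ✓
b·Ac²: 315/104·13/105 + (-73/24)·7/73 = 1/12 ✓
b·A²c: (-73/24)·(-1/73) = 1/24 ✓; 4 stages ⇒ order 4.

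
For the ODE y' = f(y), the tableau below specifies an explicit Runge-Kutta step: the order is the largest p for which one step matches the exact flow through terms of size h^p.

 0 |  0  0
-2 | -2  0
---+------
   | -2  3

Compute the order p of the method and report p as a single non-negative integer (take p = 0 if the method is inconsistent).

1

b = (-2, 3)
c = (0, -2)
Σ b_i: (-2)·1 + 3·1 = 1 ✓
b·c: 3·(-2) = -6 ≠ 1/2 ⇒ order 1.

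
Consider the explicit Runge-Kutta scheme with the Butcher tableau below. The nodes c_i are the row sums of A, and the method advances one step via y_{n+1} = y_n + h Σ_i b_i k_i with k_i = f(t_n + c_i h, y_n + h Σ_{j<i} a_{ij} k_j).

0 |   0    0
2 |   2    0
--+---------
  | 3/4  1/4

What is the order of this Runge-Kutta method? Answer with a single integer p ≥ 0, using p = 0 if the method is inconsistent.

2

b = (3/4, 1/4)
c = (0, 2)
Σ b_i: 3/4·1 + 1/4·1 = 1 ✓
b·c: 1/4·2 = 1/2 ✓; 2 stages ⇒ order 2.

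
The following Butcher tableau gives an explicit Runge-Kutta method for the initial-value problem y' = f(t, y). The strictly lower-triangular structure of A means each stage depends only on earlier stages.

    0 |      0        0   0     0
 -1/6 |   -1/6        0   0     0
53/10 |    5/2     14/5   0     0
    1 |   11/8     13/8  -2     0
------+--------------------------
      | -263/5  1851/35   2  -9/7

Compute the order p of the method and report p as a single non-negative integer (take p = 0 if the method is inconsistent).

2

b = (-263/5, 1851/35, 2, -9/7)
c = (0, -1/6, 53/10, 1)
Ac = (0, 0, -7/15, -2609/240)
Σ b_i: (-263/5)·1 + 1851/35·1 + 2·1 + (-9/7)·1 = 1 ✓
b·c: 1851/35·(-1/6) + 2·53/10 + (-9/7)·1 = 1/2 ✓
b·c²: 1851/35·1/36 + 2·2809/100 + (-9/7)·1 = 16909/300 ≠ 1/3 ⇒ order 2.
b·Ac: 2·(-7/15) + (-9/7)·(-2609/240) = 21913/1680 ≠ 1/6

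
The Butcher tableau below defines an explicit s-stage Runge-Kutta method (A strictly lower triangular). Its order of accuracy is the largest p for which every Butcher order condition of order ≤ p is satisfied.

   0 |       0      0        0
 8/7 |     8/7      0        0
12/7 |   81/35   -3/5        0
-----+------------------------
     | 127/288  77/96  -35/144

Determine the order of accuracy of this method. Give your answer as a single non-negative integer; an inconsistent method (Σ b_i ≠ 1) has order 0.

3

b = (127/288, 77/96, -35/144)
c = (0, 8/7, 12/7)
Ac = (0, 0, -24/35)
Σ b_i: 127/288·1 + 77/96·1 + (-35/144)·1 = 1 ✓
b·c: 77/96·8/7 + (-35/144)·12/7 = 1/2 ✓
b·c²: 77/96·64/49 + (-35/144)·144/49 = 1/3 ✓
b·Ac: (-35/144)·(-24/35) = 1/6 ✓; 3 stages ⇒ order 3.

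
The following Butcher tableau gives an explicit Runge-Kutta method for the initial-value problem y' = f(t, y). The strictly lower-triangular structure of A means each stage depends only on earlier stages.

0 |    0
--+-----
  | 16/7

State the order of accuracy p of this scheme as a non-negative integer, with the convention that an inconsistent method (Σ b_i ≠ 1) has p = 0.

b = (16/7)
c = (0)
Σ b_i: 16/7·1 = 16/7 ≠ 1 ⇒ order 0.

0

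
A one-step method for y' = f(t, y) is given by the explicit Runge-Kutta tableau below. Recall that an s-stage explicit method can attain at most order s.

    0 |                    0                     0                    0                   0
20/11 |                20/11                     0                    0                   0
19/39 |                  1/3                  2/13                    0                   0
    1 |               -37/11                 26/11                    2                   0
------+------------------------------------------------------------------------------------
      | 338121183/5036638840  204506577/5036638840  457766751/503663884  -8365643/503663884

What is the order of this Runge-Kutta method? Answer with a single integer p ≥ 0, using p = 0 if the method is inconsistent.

3

b = (338121183/5036638840, 204506577/5036638840, 457766751/503663884, -8365643/503663884)
c = (0, 20/11, 19/39, 1)
Ac = (0, 0, 40/143, 24878/4719)
Σ b_i: 338121183/5036638840·1 + 204506577/5036638840·1 + 457766751/503663884·1 + (-8365643/503663884)·1 = 1 ✓
b·c: 204506577/5036638840·20/11 + 457766751/503663884·19/39 + (-8365643/503663884)·1 = 1/2 ✓
b·c²: 204506577/5036638840·400/121 + 457766751/503663884·361/1521 + (-8365643/503663884)·1 = 1/3 ✓
b·Ac: 457766751/503663884·40/143 + (-8365643/503663884)·24878/4719 = 1/6 ✓
b·c³: 204506577/5036638840·8000/1331 + 457766751/503663884·6859/59319 + (-8365643/503663884)·1 = 53888153654/162053854677 ≠ 1/4 ⇒ order 3.
b·(c∘Ac): 457766751/503663884·760/5577 + (-8365643/503663884)·24878/4719 = 301604081/8310454086 ≠ 1/8
b·Ac²: 457766751/503663884·800/1573 + (-8365643/503663884)·16779382/2024451 = 105195908219/324107709354 ≠ 1/12
b·A²c: (-8365643/503663884)·80/143 = -1170020/125915971 ≠ 1/24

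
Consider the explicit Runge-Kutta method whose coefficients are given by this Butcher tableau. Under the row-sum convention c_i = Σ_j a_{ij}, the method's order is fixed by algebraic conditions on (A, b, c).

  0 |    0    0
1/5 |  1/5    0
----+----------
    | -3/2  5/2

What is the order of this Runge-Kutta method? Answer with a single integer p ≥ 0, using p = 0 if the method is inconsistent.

b = (-3/2, 5/2)
c = (0, 1/5)
Σ b_i: (-3/2)·1 + 5/2·1 = 1 ✓
b·c: 5/2·1/5 = 1/2 ✓; 2 stages ⇒ order 2.

2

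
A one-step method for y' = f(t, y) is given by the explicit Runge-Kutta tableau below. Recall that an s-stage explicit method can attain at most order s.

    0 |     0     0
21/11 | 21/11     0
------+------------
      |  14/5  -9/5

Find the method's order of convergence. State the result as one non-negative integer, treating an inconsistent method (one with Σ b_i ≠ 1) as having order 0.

b = (14/5, -9/5)
c = (0, 21/11)
Σ b_i: 14/5·1 + (-9/5)·1 = 1 ✓
b·c: (-9/5)·21/11 = -189/55 ≠ 1/2 ⇒ order 1.

1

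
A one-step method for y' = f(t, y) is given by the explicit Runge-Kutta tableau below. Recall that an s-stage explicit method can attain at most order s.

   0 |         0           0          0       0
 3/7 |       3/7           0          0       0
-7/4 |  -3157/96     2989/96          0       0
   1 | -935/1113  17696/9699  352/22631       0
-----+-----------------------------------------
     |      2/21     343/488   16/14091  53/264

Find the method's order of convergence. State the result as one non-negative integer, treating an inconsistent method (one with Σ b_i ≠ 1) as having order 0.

b = (2/21, 343/488, 16/14091, 53/264)
c = (0, 3/7, -7/4, 1)
Ac = (0, 0, 427/32, 40/53)
Σ b_i: 2/21·1 + 343/488·1 + 16/14091·1 + 53/264·1 = 1 ✓
b·c: 343/488·3/7 + 16/14091·(-7/4) + 53/264·1 = 1/2 ✓
b·c²: 343/488·9/49 + 16/14091·49/16 + 53/264·1 = 1/3 ✓
b·Ac: 16/14091·427/32 + 53/264·40/53 = 1/6 ✓
b·c³: 343/488·27/343 + 16/14091·(-343/64) + 53/264·1 = 1/4 ✓
b·(c∘Ac): 16/14091·(-2989/128) + 53/264·40/53 = 1/8 ✓
b·Ac²: 16/14091·183/32 + 53/264·142/371 = 1/12 ✓
b·A²c: 53/264·11/53 = 1/24 ✓; 4 stages ⇒ order 4.

4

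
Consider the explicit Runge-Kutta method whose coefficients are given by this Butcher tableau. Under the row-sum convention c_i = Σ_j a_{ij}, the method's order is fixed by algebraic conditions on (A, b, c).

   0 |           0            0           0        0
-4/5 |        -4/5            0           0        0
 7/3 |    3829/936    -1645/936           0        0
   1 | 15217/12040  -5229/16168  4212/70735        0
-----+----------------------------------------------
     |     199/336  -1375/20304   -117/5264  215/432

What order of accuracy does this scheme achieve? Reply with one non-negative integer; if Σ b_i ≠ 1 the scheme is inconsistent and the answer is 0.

4

b = (199/336, -1375/20304, -117/5264, 215/432)
c = (0, -4/5, 7/3, 1)
Ac = (0, 0, 329/234, 171/430)
Σ b_i: 199/336·1 + (-1375/20304)·1 + (-117/5264)·1 + 215/432·1 = 1 ✓
b·c: (-1375/20304)·(-4/5) + (-117/5264)·7/3 + 215/432·1 = 1/2 ✓
b·c²: (-1375/20304)·16/25 + (-117/5264)·49/9 + 215/432·1 = 1/3 ✓
b·Ac: (-117/5264)·329/234 + 215/432·171/430 = 1/6 ✓
b·c³: (-1375/20304)·(-64/125) + (-117/5264)·343/27 + 215/432·1 = 1/4 ✓
b·(c∘Ac): (-117/5264)·2303/702 + 215/432·171/430 = 1/8 ✓
b·Ac²: (-117/5264)·(-658/585) + 215/432·126/1075 = 1/12 ✓
b·A²c: 215/432·18/215 = 1/24 ✓; 4 stages ⇒ order 4.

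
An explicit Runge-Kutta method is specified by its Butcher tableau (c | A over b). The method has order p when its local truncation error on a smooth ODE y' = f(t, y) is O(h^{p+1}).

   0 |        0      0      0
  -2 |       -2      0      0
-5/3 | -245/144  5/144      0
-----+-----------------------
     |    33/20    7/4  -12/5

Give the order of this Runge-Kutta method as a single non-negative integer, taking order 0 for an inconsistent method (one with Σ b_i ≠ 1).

b = (33/20, 7/4, -12/5)
c = (0, -2, -5/3)
Ac = (0, 0, -5/72)
Σ b_i: 33/20·1 + 7/4·1 + (-12/5)·1 = 1 ✓
b·c: 7/4·(-2) + (-12/5)·(-5/3) = 1/2 ✓
b·c²: 7/4·4 + (-12/5)·25/9 = 1/3 ✓
b·Ac: (-12/5)·(-5/72) = 1/6 ✓; 3 stages ⇒ order 3.

3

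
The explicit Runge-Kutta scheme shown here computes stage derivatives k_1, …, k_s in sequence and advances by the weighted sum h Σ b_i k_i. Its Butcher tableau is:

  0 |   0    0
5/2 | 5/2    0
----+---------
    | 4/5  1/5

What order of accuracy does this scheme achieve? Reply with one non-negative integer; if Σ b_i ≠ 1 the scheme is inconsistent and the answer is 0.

2

b = (4/5, 1/5)
c = (0, 5/2)
Σ b_i: 4/5·1 + 1/5·1 = 1 ✓
b·c: 1/5·5/2 = 1/2 ✓; 2 stages ⇒ order 2.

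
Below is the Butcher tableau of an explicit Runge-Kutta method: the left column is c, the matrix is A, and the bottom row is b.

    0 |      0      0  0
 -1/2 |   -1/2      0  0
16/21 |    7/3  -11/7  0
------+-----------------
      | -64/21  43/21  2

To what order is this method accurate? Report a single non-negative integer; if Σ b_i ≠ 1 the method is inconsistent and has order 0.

2

b = (-64/21, 43/21, 2)
c = (0, -1/2, 16/21)
Ac = (0, 0, 11/14)
Σ b_i: (-64/21)·1 + 43/21·1 + 2·1 = 1 ✓
b·c: 43/21·(-1/2) + 2·16/21 = 1/2 ✓
b·c²: 43/21·1/4 + 2·256/441 = 2951/1764 ≠ 1/3 ⇒ order 2.
b·Ac: 2·11/14 = 11/7 ≠ 1/6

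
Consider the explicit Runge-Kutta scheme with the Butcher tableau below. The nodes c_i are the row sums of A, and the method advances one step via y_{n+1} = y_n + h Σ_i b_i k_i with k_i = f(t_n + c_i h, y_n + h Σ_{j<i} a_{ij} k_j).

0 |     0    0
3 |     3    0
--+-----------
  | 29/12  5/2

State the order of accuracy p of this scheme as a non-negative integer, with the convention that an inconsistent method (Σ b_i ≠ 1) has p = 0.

b = (29/12, 5/2)
c = (0, 3)
Σ b_i: 29/12·1 + 5/2·1 = 59/12 ≠ 1 ⇒ order 0.

0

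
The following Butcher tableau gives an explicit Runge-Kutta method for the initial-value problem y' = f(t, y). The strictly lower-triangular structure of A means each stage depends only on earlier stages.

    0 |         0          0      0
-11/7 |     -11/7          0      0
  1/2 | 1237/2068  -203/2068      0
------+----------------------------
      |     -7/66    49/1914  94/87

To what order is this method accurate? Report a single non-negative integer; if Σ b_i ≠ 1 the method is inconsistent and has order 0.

3

b = (-7/66, 49/1914, 94/87)
c = (0, -11/7, 1/2)
Ac = (0, 0, 29/188)
Σ b_i: (-7/66)·1 + 49/1914·1 + 94/87·1 = 1 ✓
b·c: 49/1914·(-11/7) + 94/87·1/2 = 1/2 ✓
b·c²: 49/1914·121/49 + 94/87·1/4 = 1/3 ✓
b·Ac: 94/87·29/188 = 1/6 ✓; 3 stages ⇒ order 3.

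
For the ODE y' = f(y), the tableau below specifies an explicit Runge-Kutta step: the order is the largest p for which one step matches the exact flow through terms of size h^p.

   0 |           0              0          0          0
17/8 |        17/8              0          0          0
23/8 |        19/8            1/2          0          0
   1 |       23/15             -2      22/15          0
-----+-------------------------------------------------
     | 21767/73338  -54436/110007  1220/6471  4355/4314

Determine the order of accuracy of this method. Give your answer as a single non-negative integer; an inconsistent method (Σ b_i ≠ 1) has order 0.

3

b = (21767/73338, -54436/110007, 1220/6471, 4355/4314)
c = (0, 17/8, 23/8, 1)
Ac = (0, 0, 17/16, -1/30)
Σ b_i: 21767/73338·1 + (-54436/110007)·1 + 1220/6471·1 + 4355/4314·1 = 1 ✓
b·c: (-54436/110007)·17/8 + 1220/6471·23/8 + 4355/4314·1 = 1/2 ✓
b·c²: (-54436/110007)·289/64 + 1220/6471·529/64 + 4355/4314·1 = 1/3 ✓
b·Ac: 1220/6471·17/16 + 4355/4314·(-1/30) = 1/6 ✓
b·c³: (-54436/110007)·4913/512 + 1220/6471·12167/512 + 4355/4314·1 = 102349/138048 ≠ 1/4 ⇒ order 3.
b·(c∘Ac): 1220/6471·391/128 + 4355/4314·(-1/30) = 37429/69024 ≠ 1/8
b·Ac²: 1220/6471·289/128 + 4355/4314·371/120 = 81603/23008 ≠ 1/12
b·A²c: 4355/4314·187/120 = 162877/103536 ≠ 1/24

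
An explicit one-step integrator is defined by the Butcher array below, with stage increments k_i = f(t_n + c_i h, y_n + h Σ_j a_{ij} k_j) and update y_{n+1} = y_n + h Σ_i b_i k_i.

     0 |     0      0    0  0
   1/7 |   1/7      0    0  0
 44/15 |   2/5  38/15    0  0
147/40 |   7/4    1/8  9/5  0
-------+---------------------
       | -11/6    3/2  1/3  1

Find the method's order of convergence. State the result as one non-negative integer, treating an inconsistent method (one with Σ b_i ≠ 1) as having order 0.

1

b = (-11/6, 3/2, 1/3, 1)
c = (0, 1/7, 44/15, 147/40)
Ac = (0, 0, 38/105, 7417/1400)
Σ b_i: (-11/6)·1 + 3/2·1 + 1/3·1 + 1·1 = 1 ✓
b·c: 3/2·1/7 + 1/3·44/15 + 1·147/40 = 2453/504 ≠ 1/2 ⇒ order 1.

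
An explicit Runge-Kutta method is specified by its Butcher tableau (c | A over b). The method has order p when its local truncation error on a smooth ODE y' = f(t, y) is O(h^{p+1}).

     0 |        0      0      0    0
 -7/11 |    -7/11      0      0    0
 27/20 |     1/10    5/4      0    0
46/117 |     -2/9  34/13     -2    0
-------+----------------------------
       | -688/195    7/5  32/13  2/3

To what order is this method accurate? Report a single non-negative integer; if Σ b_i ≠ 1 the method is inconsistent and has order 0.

1

b = (-688/195, 7/5, 32/13, 2/3)
c = (0, -7/11, 27/20, 46/117)
Ac = (0, 0, -35/44, -6241/1430)
Σ b_i: (-688/195)·1 + 7/5·1 + 32/13·1 + 2/3·1 = 1 ✓
b·c: 7/5·(-7/11) + 32/13·27/20 + 2/3·46/117 = 4001/1485 ≠ 1/2 ⇒ order 1.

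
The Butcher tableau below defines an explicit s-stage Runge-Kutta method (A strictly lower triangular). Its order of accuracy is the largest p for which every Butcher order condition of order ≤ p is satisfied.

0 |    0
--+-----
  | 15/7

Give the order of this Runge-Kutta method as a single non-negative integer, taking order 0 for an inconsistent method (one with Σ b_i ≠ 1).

0

b = (15/7)
c = (0)
Σ b_i: 15/7·1 = 15/7 ≠ 1 ⇒ order 0.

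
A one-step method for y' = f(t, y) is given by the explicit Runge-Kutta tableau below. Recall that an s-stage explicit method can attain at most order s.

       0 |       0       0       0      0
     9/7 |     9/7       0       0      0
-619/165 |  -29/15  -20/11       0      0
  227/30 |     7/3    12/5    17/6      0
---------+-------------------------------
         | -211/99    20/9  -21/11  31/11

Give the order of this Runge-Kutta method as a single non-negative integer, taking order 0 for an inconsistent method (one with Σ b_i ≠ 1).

1

b = (-211/99, 20/9, -21/11, 31/11)
c = (0, 9/7, -619/165, 227/30)
Ac = (0, 0, -180/77, -52277/6930)
Σ b_i: (-211/99)·1 + 20/9·1 + (-21/11)·1 + 31/11·1 = 1 ✓
b·c: 20/9·9/7 + (-21/11)·(-619/165) + 31/11·227/30 = 159287/5082 ≠ 1/2 ⇒ order 1.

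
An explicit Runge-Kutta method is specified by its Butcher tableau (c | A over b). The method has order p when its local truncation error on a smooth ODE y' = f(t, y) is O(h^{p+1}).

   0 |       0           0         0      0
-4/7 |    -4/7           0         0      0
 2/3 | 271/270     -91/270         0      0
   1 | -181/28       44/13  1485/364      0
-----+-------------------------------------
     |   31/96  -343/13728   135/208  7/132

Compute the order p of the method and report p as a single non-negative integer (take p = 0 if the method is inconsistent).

b = (31/96, -343/13728, 135/208, 7/132)
c = (0, -4/7, 2/3, 1)
Ac = (0, 0, 26/135, 11/14)
Σ b_i: 31/96·1 + (-343/13728)·1 + 135/208·1 + 7/132·1 = 1 ✓
b·c: (-343/13728)·(-4/7) + 135/208·2/3 + 7/132·1 = 1/2 ✓
b·c²: (-343/13728)·16/49 + 135/208·4/9 + 7/132·1 = 1/3 ✓
b·Ac: 135/208·26/135 + 7/132·11/14 = 1/6 ✓
b·c³: (-343/13728)·(-64/343) + 135/208·8/27 + 7/132·1 = 1/4 ✓
b·(c∘Ac): 135/208·52/405 + 7/132·11/14 = 1/8 ✓
b·Ac²: 135/208·(-104/945) + 7/132·143/49 = 1/12 ✓
b·A²c: 7/132·11/14 = 1/24 ✓; 4 stages ⇒ order 4.

4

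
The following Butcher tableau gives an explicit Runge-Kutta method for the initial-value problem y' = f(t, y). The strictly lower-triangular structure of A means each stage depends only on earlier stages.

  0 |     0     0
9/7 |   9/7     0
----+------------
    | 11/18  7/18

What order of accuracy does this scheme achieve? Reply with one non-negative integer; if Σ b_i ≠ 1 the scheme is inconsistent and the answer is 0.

b = (11/18, 7/18)
c = (0, 9/7)
Σ b_i: 11/18·1 + 7/18·1 = 1 ✓
b·c: 7/18·9/7 = 1/2 ✓; 2 stages ⇒ order 2.

2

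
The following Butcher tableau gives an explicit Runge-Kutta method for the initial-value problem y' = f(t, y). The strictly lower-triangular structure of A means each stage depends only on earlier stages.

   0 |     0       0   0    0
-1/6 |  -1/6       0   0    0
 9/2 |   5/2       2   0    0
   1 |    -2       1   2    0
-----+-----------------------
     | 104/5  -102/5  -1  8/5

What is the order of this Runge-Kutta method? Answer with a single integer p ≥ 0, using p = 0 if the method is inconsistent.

b = (104/5, -102/5, -1, 8/5)
c = (0, -1/6, 9/2, 1)
Ac = (0, 0, -1/3, 53/6)
Σ b_i: 104/5·1 + (-102/5)·1 + (-1)·1 + 8/5·1 = 1 ✓
b·c: (-102/5)·(-1/6) + (-1)·9/2 + 8/5·1 = 1/2 ✓
b·c²: (-102/5)·1/36 + (-1)·81/4 + 8/5·1 = -1153/60 ≠ 1/3 ⇒ order 2.
b·Ac: (-1)·(-1/3) + 8/5·53/6 = 217/15 ≠ 1/6

2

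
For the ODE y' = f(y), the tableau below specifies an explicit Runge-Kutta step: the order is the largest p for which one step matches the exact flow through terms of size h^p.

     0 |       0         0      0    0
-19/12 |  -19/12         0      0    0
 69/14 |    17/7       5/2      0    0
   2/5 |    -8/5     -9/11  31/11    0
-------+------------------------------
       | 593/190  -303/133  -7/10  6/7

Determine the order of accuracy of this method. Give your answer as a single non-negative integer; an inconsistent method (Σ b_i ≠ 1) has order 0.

b = (593/190, -303/133, -7/10, 6/7)
c = (0, -19/12, 69/14, 2/5)
Ac = (0, 0, -95/24, 4677/308)
Σ b_i: 593/190·1 + (-303/133)·1 + (-7/10)·1 + 6/7·1 = 1 ✓
b·c: (-303/133)·(-19/12) + (-7/10)·69/14 + 6/7·2/5 = 1/2 ✓
b·c²: (-303/133)·361/144 + (-7/10)·4761/196 + 6/7·4/25 = -189653/8400 ≠ 1/3 ⇒ order 2.
b·Ac: (-7/10)·(-95/24) + 6/7·4677/308 = 408431/25872 ≠ 1/6

2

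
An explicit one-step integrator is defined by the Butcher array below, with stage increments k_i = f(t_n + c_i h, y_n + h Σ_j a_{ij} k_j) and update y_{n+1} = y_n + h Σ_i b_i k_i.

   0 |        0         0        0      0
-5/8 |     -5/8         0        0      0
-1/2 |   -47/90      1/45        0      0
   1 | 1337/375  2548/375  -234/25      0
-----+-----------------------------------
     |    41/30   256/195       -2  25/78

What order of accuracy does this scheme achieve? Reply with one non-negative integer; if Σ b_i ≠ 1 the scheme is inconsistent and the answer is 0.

4

b = (41/30, 256/195, -2, 25/78)
c = (0, -5/8, -1/2, 1)
Ac = (0, 0, -1/72, 13/30)
Σ b_i: 41/30·1 + 256/195·1 + (-2)·1 + 25/78·1 = 1 ✓
b·c: 256/195·(-5/8) + (-2)·(-1/2) + 25/78·1 = 1/2 ✓
b·c²: 256/195·25/64 + (-2)·1/4 + 25/78·1 = 1/3 ✓
b·Ac: (-2)·(-1/72) + 25/78·13/30 = 1/6 ✓
b·c³: 256/195·(-125/512) + (-2)·(-1/8) + 25/78·1 = 1/4 ✓
b·(c∘Ac): (-2)·1/144 + 25/78·13/30 = 1/8 ✓
b·Ac²: (-2)·5/576 + 25/78·377/1200 = 1/12 ✓
b·A²c: 25/78·13/100 = 1/24 ✓; 4 stages ⇒ order 4.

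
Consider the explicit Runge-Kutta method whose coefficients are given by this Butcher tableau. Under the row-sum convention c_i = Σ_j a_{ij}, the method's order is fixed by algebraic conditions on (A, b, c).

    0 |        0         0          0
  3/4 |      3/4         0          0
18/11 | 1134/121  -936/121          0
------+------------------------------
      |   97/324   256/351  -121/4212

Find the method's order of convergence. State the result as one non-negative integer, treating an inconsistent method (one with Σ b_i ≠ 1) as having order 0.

b = (97/324, 256/351, -121/4212)
c = (0, 3/4, 18/11)
Ac = (0, 0, -702/121)
Σ b_i: 97/324·1 + 256/351·1 + (-121/4212)·1 = 1 ✓
b·c: 256/351·3/4 + (-121/4212)·18/11 = 1/2 ✓
b·c²: 256/351·9/16 + (-121/4212)·324/121 = 1/3 ✓
b·Ac: (-121/4212)·(-702/121) = 1/6 ✓; 3 stages ⇒ order 3.

3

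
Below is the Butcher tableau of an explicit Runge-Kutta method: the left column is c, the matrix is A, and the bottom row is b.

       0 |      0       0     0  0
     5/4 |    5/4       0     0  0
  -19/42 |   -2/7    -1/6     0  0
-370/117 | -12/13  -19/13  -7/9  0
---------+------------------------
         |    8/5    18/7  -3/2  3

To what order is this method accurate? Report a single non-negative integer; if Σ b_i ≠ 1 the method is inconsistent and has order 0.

b = (8/5, 18/7, -3/2, 3)
c = (0, 5/4, -19/42, -370/117)
Ac = (0, 0, -5/24, -2071/1404)
Σ b_i: 8/5·1 + 18/7·1 + (-3/2)·1 + 3·1 = 397/70 ≠ 1 ⇒ order 0.

0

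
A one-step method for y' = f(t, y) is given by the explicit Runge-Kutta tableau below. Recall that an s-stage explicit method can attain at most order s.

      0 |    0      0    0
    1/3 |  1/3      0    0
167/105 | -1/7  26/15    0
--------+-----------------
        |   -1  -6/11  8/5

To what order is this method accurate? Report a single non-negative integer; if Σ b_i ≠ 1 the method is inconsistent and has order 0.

b = (-1, -6/11, 8/5)
c = (0, 1/3, 167/105)
Ac = (0, 0, 26/45)
Σ b_i: (-1)·1 + (-6/11)·1 + 8/5·1 = 3/55 ≠ 1 ⇒ order 0.

0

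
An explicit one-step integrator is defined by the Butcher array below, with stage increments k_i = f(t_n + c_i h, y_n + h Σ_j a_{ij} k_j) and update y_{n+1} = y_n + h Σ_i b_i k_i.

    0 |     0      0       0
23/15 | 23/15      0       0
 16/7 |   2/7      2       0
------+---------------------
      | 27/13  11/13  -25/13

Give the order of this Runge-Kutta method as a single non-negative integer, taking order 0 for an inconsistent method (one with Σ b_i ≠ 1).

1

b = (27/13, 11/13, -25/13)
c = (0, 23/15, 16/7)
Ac = (0, 0, 46/15)
Σ b_i: 27/13·1 + 11/13·1 + (-25/13)·1 = 1 ✓
b·c: 11/13·23/15 + (-25/13)·16/7 = -4229/1365 ≠ 1/2 ⇒ order 1.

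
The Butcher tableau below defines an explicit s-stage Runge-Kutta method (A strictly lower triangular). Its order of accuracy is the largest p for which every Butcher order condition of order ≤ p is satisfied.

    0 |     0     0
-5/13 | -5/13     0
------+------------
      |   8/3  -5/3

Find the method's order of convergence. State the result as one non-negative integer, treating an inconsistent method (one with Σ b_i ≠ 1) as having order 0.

b = (8/3, -5/3)
c = (0, -5/13)
Σ b_i: 8/3·1 + (-5/3)·1 = 1 ✓
b·c: (-5/3)·(-5/13) = 25/39 ≠ 1/2 ⇒ order 1.

1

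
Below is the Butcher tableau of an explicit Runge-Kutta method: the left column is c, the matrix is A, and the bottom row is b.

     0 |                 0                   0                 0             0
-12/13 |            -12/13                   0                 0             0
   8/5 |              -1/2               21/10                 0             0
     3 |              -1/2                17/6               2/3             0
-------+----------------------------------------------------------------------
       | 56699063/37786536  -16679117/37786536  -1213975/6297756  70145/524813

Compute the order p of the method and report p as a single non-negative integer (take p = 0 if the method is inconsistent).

b = (56699063/37786536, -16679117/37786536, -1213975/6297756, 70145/524813)
c = (0, -12/13, 8/5, 3)
Ac = (0, 0, -126/65, -302/195)
Σ b_i: 56699063/37786536·1 + (-16679117/37786536)·1 + (-1213975/6297756)·1 + 70145/524813·1 = 1 ✓
b·c: (-16679117/37786536)·(-12/13) + (-1213975/6297756)·8/5 + 70145/524813·3 = 1/2 ✓
b·c²: (-16679117/37786536)·144/169 + (-1213975/6297756)·64/25 + 70145/524813·9 = 1/3 ✓
b·Ac: (-1213975/6297756)·(-126/65) + 70145/524813·(-302/195) = 1/6 ✓
b·c³: (-16679117/37786536)·(-1728/2197) + (-1213975/6297756)·512/125 + 70145/524813·27 = 324040729/102338535 ≠ 1/4 ⇒ order 3.
b·(c∘Ac): (-1213975/6297756)·(-1008/325) + 70145/524813·(-302/65) = -157802/6822569 ≠ 1/8
b·Ac²: (-1213975/6297756)·1512/845 + 70145/524813·52232/12675 = 21067706/102338535 ≠ 1/12
b·A²c: 70145/524813·(-84/65) = -1178436/6822569 ≠ 1/24

3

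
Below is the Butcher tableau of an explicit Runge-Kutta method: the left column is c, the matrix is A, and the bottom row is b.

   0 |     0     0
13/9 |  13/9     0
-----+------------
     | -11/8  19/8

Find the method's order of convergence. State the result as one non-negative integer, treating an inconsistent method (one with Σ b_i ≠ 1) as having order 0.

1

b = (-11/8, 19/8)
c = (0, 13/9)
Σ b_i: (-11/8)·1 + 19/8·1 = 1 ✓
b·c: 19/8·13/9 = 247/72 ≠ 1/2 ⇒ order 1.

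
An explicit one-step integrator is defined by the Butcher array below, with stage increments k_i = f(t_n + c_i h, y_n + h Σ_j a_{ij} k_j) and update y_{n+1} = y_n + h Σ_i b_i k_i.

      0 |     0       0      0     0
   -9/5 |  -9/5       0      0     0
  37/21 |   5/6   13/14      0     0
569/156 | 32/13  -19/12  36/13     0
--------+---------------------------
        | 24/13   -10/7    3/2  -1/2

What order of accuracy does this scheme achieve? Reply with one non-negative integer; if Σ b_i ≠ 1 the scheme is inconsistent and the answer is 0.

0

b = (24/13, -10/7, 3/2, -1/2)
c = (0, -9/5, 37/21, 569/156)
Ac = (0, 0, -117/70, 14067/1820)
Σ b_i: 24/13·1 + (-10/7)·1 + 3/2·1 + (-1/2)·1 = 129/91 ≠ 1 ⇒ order 0.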